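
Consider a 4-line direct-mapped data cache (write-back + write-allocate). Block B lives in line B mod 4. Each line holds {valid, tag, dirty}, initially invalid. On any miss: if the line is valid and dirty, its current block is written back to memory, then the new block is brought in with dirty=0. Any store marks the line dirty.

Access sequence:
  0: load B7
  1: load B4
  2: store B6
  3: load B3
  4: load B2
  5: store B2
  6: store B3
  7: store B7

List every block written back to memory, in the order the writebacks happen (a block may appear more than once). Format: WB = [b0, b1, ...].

  0 | R B7 → L3 miss [-]
  1 | R B4 → L0 miss [-]
  2 | W B6 → L2 miss [D]
  3 | R B3 → L3 miss [-]
  4 | R B2 → L2 miss wb→B6 [-]
  5 | W B2 → L2 hit [D]
  6 | W B3 → L3 hit [D]
  7 | W B7 → L3 miss wb→B3 [D]

WB = [6, 3]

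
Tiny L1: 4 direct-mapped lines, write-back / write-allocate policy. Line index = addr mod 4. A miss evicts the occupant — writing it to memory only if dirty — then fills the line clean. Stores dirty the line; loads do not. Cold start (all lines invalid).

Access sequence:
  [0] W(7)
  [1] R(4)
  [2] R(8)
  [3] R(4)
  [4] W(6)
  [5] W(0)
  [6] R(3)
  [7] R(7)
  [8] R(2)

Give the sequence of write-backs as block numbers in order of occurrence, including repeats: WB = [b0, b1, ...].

WB = [7, 6]

  0 | W B7 → L3 miss [D]
  1 | R B4 → L0 miss [-]
  2 | R B8 → L0 miss [-]
  3 | R B4 → L0 miss [-]
  4 | W B6 → L2 miss [D]
  5 | W B0 → L0 miss [D]
  6 | R B3 → L3 miss wb→B7 [-]
  7 | R B7 → L3 miss [-]
  8 | R B2 → L2 miss wb→B6 [-]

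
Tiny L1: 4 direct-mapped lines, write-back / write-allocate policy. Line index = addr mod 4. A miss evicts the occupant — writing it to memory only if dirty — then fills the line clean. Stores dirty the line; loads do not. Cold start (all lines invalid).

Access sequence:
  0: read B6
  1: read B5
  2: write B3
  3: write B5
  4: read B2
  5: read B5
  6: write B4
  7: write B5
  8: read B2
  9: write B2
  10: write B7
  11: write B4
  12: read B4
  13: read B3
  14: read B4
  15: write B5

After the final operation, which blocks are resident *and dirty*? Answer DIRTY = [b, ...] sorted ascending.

DIRTY = [2, 4, 5]

0: R B6 -> L2 miss  d=-]
1: R B5 -> L1 miss  d=-]
2: W B3 -> L3 miss  d=D]
3: W B5 -> L1 hit  d=D]
4: R B2 -> L2 miss  d=-]
5: R B5 -> L1 hit  d=D]
6: W B4 -> L0 miss  d=D]
7: W B5 -> L1 hit  d=D]
8: R B2 -> L2 hit  d=-]
9: W B2 -> L2 hit  d=D]
10: W B7 -> L3 miss wb->B3  d=D]
11: W B4 -> L0 hit  d=D]
12: R B4 -> L0 hit  d=D]
13: R B3 -> L3 miss wb->B7  d=-]
14: R B4 -> L0 hit  d=D]
15: W B5 -> L1 hit  d=D]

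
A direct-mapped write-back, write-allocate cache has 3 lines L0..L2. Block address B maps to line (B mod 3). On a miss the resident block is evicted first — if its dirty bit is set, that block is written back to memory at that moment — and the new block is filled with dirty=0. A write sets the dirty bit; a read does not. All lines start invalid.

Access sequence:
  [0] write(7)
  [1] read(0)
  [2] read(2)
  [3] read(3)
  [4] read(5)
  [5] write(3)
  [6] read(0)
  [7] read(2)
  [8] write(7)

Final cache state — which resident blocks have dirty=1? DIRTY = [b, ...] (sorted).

  0 | W B7 → L1 miss [D]
  1 | R B0 → L0 miss [-]
  2 | R B2 → L2 miss [-]
  3 | R B3 → L0 miss [-]
  4 | R B5 → L2 miss [-]
  5 | W B3 → L0 hit [D]
  6 | R B0 → L0 miss wb→B3 [-]
  7 | R B2 → L2 miss [-]
  8 | W B7 → L1 hit [D]

DIRTY = [7]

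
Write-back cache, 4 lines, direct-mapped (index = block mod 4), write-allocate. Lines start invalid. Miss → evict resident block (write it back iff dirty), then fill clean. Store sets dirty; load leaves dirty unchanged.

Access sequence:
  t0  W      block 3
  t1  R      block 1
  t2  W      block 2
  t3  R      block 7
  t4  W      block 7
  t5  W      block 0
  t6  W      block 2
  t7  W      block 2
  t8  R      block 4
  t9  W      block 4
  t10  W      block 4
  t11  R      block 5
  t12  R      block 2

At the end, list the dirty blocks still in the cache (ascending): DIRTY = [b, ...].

  0 | W B3 → L3 miss [D]
  1 | R B1 → L1 miss [-]
  2 | W B2 → L2 miss [D]
  3 | R B7 → L3 miss wb→B3 [-]
  4 | W B7 → L3 hit [D]
  5 | W B0 → L0 miss [D]
  6 | W B2 → L2 hit [D]
  7 | W B2 → L2 hit [D]
  8 | R B4 → L0 miss wb→B0 [-]
  9 | W B4 → L0 hit [D]
  10 | W B4 → L0 hit [D]
  11 | R B5 → L1 miss [-]
  12 | R B2 → L2 hit [D]

DIRTY = [2, 4, 7]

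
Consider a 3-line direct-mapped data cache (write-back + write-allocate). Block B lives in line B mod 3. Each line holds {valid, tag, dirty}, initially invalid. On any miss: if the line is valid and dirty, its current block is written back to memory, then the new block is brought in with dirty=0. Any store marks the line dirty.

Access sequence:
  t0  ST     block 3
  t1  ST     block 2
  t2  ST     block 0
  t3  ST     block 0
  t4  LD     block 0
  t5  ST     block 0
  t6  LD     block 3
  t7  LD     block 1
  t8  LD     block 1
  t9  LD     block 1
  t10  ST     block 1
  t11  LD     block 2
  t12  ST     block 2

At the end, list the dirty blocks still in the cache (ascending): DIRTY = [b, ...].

DIRTY = [1, 2]

0: W B3 -> L0 miss  d=D]
1: W B2 -> L2 miss  d=D]
2: W B0 -> L0 miss wb->B3  d=D]
3: W B0 -> L0 hit  d=D]
4: R B0 -> L0 hit  d=D]
5: W B0 -> L0 hit  d=D]
6: R B3 -> L0 miss wb->B0  d=-]
7: R B1 -> L1 miss  d=-]
8: R B1 -> L1 hit  d=-]
9: R B1 -> L1 hit  d=-]
10: W B1 -> L1 hit  d=D]
11: R B2 -> L2 hit  d=D]
12: W B2 -> L2 hit  d=D]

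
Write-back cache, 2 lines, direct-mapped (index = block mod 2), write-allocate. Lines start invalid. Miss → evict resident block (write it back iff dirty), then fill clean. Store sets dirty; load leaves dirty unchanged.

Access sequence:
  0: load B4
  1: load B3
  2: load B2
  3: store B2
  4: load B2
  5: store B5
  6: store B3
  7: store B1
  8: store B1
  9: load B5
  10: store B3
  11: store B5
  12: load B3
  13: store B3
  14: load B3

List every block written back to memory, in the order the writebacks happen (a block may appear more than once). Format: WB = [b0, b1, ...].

WB = [5, 3, 1, 3, 5]

  0 | R B4 → L0 miss [-]
  1 | R B3 → L1 miss [-]
  2 | R B2 → L0 miss [-]
  3 | W B2 → L0 hit [D]
  4 | R B2 → L0 hit [D]
  5 | W B5 → L1 miss [D]
  6 | W B3 → L1 miss wb→B5 [D]
  7 | W B1 → L1 miss wb→B3 [D]
  8 | W B1 → L1 hit [D]
  9 | R B5 → L1 miss wb→B1 [-]
  10 | W B3 → L1 miss [D]
  11 | W B5 → L1 miss wb→B3 [D]
  12 | R B3 → L1 miss wb→B5 [-]
  13 | W B3 → L1 hit [D]
  14 | R B3 → L1 hit [D]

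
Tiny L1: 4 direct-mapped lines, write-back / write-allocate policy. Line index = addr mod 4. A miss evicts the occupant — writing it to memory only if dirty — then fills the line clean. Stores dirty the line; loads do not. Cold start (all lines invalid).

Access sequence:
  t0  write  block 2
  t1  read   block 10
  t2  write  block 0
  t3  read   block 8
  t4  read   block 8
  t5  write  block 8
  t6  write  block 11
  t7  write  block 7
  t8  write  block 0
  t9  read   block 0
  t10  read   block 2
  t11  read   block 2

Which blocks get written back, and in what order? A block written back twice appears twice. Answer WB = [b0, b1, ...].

  0 | W B2 → L2 miss [D]
  1 | R B10 → L2 miss wb→B2 [-]
  2 | W B0 → L0 miss [D]
  3 | R B8 → L0 miss wb→B0 [-]
  4 | R B8 → L0 hit [-]
  5 | W B8 → L0 hit [D]
  6 | W B11 → L3 miss [D]
  7 | W B7 → L3 miss wb→B11 [D]
  8 | W B0 → L0 miss wb→B8 [D]
  9 | R B0 → L0 hit [D]
  10 | R B2 → L2 miss [-]
  11 | R B2 → L2 hit [-]

WB = [2, 0, 11, 8]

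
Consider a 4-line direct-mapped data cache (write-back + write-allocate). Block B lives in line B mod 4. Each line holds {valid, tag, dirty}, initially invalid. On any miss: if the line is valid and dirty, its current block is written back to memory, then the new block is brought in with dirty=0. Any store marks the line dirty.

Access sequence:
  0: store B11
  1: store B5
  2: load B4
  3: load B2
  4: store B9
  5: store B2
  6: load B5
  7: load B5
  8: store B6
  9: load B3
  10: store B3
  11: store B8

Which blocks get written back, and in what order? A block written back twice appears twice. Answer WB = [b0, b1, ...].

  0 | W B11 → L3 miss [D]
  1 | W B5 → L1 miss [D]
  2 | R B4 → L0 miss [-]
  3 | R B2 → L2 miss [-]
  4 | W B9 → L1 miss wb→B5 [D]
  5 | W B2 → L2 hit [D]
  6 | R B5 → L1 miss wb→B9 [-]
  7 | R B5 → L1 hit [-]
  8 | W B6 → L2 miss wb→B2 [D]
  9 | R B3 → L3 miss wb→B11 [-]
  10 | W B3 → L3 hit [D]
  11 | W B8 → L0 miss [D]

WB = [5, 9, 2, 11]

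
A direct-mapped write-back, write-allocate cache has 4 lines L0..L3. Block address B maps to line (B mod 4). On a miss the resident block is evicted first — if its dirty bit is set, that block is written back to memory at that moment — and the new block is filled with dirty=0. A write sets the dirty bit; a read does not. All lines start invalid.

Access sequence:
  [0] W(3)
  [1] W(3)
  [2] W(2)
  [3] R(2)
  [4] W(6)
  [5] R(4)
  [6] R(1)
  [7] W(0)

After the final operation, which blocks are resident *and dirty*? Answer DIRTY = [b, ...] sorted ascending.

DIRTY = [0, 3, 6]

  0 | W B3 → L3 miss [D]
  1 | W B3 → L3 hit [D]
  2 | W B2 → L2 miss [D]
  3 | R B2 → L2 hit [D]
  4 | W B6 → L2 miss wb→B2 [D]
  5 | R B4 → L0 miss [-]
  6 | R B1 → L1 miss [-]
  7 | W B0 → L0 miss [D]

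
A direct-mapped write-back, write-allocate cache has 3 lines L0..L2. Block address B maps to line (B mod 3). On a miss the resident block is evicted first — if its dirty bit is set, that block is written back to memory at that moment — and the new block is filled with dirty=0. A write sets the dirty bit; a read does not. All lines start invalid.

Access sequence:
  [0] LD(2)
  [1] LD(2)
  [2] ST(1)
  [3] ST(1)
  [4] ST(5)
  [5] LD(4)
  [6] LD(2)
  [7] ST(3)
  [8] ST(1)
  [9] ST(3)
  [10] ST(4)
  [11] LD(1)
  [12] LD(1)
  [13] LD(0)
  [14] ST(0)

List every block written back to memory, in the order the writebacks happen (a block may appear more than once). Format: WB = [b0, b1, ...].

0: R B2 → L2 miss [-]
1: R B2 → L2 hit [-]
2: W B1 → L1 miss [D]
3: W B1 → L1 hit [D]
4: W B5 → L2 miss [D]
5: R B4 → L1 miss wb→B1 [-]
6: R B2 → L2 miss wb→B5 [-]
7: W B3 → L0 miss [D]
8: W B1 → L1 miss [D]
9: W B3 → L0 hit [D]
10: W B4 → L1 miss wb→B1 [D]
11: R B1 → L1 miss wb→B4 [-]
12: R B1 → L1 hit [-]
13: R B0 → L0 miss wb→B3 [-]
14: W B0 → L0 hit [D]

WB = [1, 5, 1, 4, 3]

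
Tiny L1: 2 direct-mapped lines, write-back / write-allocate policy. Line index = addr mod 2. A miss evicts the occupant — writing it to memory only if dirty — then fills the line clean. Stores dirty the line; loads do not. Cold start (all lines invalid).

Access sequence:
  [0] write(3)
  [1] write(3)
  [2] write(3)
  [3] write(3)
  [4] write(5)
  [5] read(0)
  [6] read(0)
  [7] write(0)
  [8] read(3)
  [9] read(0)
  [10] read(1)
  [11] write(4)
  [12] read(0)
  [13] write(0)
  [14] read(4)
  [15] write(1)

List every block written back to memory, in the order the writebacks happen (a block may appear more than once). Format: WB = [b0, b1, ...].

WB = [3, 5, 0, 4, 0]

  0 | W B3 → L1 miss [D]
  1 | W B3 → L1 hit [D]
  2 | W B3 → L1 hit [D]
  3 | W B3 → L1 hit [D]
  4 | W B5 → L1 miss wb→B3 [D]
  5 | R B0 → L0 miss [-]
  6 | R B0 → L0 hit [-]
  7 | W B0 → L0 hit [D]
  8 | R B3 → L1 miss wb→B5 [-]
  9 | R B0 → L0 hit [D]
  10 | R B1 → L1 miss [-]
  11 | W B4 → L0 miss wb→B0 [D]
  12 | R B0 → L0 miss wb→B4 [-]
  13 | W B0 → L0 hit [D]
  14 | R B4 → L0 miss wb→B0 [-]
  15 | W B1 → L1 hit [D]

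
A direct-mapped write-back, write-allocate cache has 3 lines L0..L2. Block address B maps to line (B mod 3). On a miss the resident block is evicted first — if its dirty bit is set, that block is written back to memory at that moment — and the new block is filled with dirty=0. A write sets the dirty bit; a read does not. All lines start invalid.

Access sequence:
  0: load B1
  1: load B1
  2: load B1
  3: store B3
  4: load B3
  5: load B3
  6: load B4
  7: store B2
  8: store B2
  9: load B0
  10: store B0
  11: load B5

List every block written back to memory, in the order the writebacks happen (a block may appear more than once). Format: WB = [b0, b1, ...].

WB = [3, 2]

  0 | R B1 → L1 miss [-]
  1 | R B1 → L1 hit [-]
  2 | R B1 → L1 hit [-]
  3 | W B3 → L0 miss [D]
  4 | R B3 → L0 hit [D]
  5 | R B3 → L0 hit [D]
  6 | R B4 → L1 miss [-]
  7 | W B2 → L2 miss [D]
  8 | W B2 → L2 hit [D]
  9 | R B0 → L0 miss wb→B3 [-]
  10 | W B0 → L0 hit [D]
  11 | R B5 → L2 miss wb→B2 [-]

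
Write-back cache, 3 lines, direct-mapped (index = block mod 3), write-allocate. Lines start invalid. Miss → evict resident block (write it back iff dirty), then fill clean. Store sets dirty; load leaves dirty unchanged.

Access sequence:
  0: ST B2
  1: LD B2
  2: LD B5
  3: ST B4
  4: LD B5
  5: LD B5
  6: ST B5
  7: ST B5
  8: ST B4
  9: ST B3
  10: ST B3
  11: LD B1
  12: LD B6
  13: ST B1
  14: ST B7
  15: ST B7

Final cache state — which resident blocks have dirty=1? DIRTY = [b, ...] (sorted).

DIRTY = [5, 7]

0: W B2 -> L2 miss  d=D]
1: R B2 -> L2 hit  d=D]
2: R B5 -> L2 miss wb->B2  d=-]
3: W B4 -> L1 miss  d=D]
4: R B5 -> L2 hit  d=-]
5: R B5 -> L2 hit  d=-]
6: W B5 -> L2 hit  d=D]
7: W B5 -> L2 hit  d=D]
8: W B4 -> L1 hit  d=D]
9: W B3 -> L0 miss  d=D]
10: W B3 -> L0 hit  d=D]
11: R B1 -> L1 miss wb->B4  d=-]
12: R B6 -> L0 miss wb->B3  d=-]
13: W B1 -> L1 hit  d=D]
14: W B7 -> L1 miss wb->B1  d=D]
15: W B7 -> L1 hit  d=D]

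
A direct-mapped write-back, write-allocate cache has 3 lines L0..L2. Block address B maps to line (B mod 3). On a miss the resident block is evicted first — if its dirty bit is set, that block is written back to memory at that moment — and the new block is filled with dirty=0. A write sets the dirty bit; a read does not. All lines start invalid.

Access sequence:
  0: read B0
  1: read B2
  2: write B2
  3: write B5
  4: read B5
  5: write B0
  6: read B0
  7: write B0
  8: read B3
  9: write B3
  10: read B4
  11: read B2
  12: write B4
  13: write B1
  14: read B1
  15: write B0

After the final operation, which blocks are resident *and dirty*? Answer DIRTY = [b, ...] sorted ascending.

0: R B0 -> L0 miss  d=-]
1: R B2 -> L2 miss  d=-]
2: W B2 -> L2 hit  d=D]
3: W B5 -> L2 miss wb->B2  d=D]
4: R B5 -> L2 hit  d=D]
5: W B0 -> L0 hit  d=D]
6: R B0 -> L0 hit  d=D]
7: W B0 -> L0 hit  d=D]
8: R B3 -> L0 miss wb->B0  d=-]
9: W B3 -> L0 hit  d=D]
10: R B4 -> L1 miss  d=-]
11: R B2 -> L2 miss wb->B5  d=-]
12: W B4 -> L1 hit  d=D]
13: W B1 -> L1 miss wb->B4  d=D]
14: R B1 -> L1 hit  d=D]
15: W B0 -> L0 miss wb->B3  d=D]

DIRTY = [0, 1]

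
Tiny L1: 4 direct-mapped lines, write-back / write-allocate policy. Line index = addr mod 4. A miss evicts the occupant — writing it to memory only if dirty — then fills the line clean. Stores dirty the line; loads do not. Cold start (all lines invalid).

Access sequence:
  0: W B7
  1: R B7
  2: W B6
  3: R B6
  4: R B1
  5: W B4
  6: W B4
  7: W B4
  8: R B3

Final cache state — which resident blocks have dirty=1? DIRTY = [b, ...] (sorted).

DIRTY = [4, 6]

  0 | W B7 → L3 miss [D]
  1 | R B7 → L3 hit [D]
  2 | W B6 → L2 miss [D]
  3 | R B6 → L2 hit [D]
  4 | R B1 → L1 miss [-]
  5 | W B4 → L0 miss [D]
  6 | W B4 → L0 hit [D]
  7 | W B4 → L0 hit [D]
  8 | R B3 → L3 miss wb→B7 [-]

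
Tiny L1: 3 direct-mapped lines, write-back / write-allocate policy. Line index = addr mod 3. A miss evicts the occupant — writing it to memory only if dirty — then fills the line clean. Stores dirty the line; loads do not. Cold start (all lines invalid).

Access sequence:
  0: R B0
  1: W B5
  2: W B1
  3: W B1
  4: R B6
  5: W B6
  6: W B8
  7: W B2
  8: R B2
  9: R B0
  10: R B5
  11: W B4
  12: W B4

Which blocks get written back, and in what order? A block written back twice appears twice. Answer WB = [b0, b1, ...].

WB = [5, 8, 6, 2, 1]

  0 | R B0 → L0 miss [-]
  1 | W B5 → L2 miss [D]
  2 | W B1 → L1 miss [D]
  3 | W B1 → L1 hit [D]
  4 | R B6 → L0 miss [-]
  5 | W B6 → L0 hit [D]
  6 | W B8 → L2 miss wb→B5 [D]
  7 | W B2 → L2 miss wb→B8 [D]
  8 | R B2 → L2 hit [D]
  9 | R B0 → L0 miss wb→B6 [-]
  10 | R B5 → L2 miss wb→B2 [-]
  11 | W B4 → L1 miss wb→B1 [D]
  12 | W B4 → L1 hit [D]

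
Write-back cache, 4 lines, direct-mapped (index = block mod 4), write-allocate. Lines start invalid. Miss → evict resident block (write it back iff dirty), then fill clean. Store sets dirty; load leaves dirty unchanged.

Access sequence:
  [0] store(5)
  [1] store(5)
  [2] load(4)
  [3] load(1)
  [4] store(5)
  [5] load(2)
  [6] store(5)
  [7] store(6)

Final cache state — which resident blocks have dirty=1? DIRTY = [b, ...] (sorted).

0: W B5 → L1 miss [D]
1: W B5 → L1 hit [D]
2: R B4 → L0 miss [-]
3: R B1 → L1 miss wb→B5 [-]
4: W B5 → L1 miss [D]
5: R B2 → L2 miss [-]
6: W B5 → L1 hit [D]
7: W B6 → L2 miss [D]

DIRTY = [5, 6]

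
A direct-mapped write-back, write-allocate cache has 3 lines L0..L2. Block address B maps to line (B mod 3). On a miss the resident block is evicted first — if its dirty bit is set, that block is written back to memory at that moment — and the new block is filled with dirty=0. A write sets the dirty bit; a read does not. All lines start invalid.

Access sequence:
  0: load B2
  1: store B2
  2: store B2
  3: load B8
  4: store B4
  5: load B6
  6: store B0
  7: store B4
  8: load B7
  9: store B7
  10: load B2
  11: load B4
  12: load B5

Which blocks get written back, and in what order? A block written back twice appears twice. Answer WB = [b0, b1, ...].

0: R B2 → L2 miss [-]
1: W B2 → L2 hit [D]
2: W B2 → L2 hit [D]
3: R B8 → L2 miss wb→B2 [-]
4: W B4 → L1 miss [D]
5: R B6 → L0 miss [-]
6: W B0 → L0 miss [D]
7: W B4 → L1 hit [D]
8: R B7 → L1 miss wb→B4 [-]
9: W B7 → L1 hit [D]
10: R B2 → L2 miss [-]
11: R B4 → L1 miss wb→B7 [-]
12: R B5 → L2 miss [-]

WB = [2, 4, 7]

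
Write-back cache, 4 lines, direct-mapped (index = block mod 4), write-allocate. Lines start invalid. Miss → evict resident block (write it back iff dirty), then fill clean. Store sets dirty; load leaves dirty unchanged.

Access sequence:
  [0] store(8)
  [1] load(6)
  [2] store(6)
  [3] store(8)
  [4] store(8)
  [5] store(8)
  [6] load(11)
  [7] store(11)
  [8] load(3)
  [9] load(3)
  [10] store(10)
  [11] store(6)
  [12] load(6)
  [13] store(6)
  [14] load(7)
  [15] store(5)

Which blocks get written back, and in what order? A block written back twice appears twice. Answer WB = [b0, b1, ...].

0: W B8 → L0 miss [D]
1: R B6 → L2 miss [-]
2: W B6 → L2 hit [D]
3: W B8 → L0 hit [D]
4: W B8 → L0 hit [D]
5: W B8 → L0 hit [D]
6: R B11 → L3 miss [-]
7: W B11 → L3 hit [D]
8: R B3 → L3 miss wb→B11 [-]
9: R B3 → L3 hit [-]
10: W B10 → L2 miss wb→B6 [D]
11: W B6 → L2 miss wb→B10 [D]
12: R B6 → L2 hit [D]
13: W B6 → L2 hit [D]
14: R B7 → L3 miss [-]
15: W B5 → L1 miss [D]

WB = [11, 6, 10]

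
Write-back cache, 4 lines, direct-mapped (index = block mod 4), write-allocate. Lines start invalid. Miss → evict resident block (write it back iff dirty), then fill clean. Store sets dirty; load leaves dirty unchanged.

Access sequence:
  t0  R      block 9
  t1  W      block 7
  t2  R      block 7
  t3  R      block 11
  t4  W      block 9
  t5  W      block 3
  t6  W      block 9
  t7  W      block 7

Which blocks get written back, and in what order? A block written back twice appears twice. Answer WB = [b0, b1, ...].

WB = [7, 3]

0: R B9 -> L1 miss  d=-]
1: W B7 -> L3 miss  d=D]
2: R B7 -> L3 hit  d=D]
3: R B11 -> L3 miss wb->B7  d=-]
4: W B9 -> L1 hit  d=D]
5: W B3 -> L3 miss  d=D]
6: W B9 -> L1 hit  d=D]
7: W B7 -> L3 miss wb->B3  d=D]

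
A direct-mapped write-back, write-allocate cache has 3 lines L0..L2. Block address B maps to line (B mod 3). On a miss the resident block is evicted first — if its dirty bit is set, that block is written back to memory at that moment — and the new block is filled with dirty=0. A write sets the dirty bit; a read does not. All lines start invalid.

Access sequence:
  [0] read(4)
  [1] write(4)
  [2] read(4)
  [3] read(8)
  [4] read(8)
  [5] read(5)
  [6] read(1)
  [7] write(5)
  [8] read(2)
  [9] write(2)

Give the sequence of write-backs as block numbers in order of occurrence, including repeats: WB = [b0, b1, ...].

0: R B4 -> L1 miss  d=-]
1: W B4 -> L1 hit  d=D]
2: R B4 -> L1 hit  d=D]
3: R B8 -> L2 miss  d=-]
4: R B8 -> L2 hit  d=-]
5: R B5 -> L2 miss  d=-]
6: R B1 -> L1 miss wb->B4  d=-]
7: W B5 -> L2 hit  d=D]
8: R B2 -> L2 miss wb->B5  d=-]
9: W B2 -> L2 hit  d=D]

WB = [4, 5]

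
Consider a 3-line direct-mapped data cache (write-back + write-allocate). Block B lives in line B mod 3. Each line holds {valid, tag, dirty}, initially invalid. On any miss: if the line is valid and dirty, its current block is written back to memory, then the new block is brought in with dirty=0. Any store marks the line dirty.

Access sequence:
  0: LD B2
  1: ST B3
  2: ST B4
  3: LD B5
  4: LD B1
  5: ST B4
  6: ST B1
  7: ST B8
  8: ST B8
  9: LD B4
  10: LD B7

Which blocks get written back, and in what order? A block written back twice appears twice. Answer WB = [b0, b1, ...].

WB = [4, 4, 1]

0: R B2 → L2 miss [-]
1: W B3 → L0 miss [D]
2: W B4 → L1 miss [D]
3: R B5 → L2 miss [-]
4: R B1 → L1 miss wb→B4 [-]
5: W B4 → L1 miss [D]
6: W B1 → L1 miss wb→B4 [D]
7: W B8 → L2 miss [D]
8: W B8 → L2 hit [D]
9: R B4 → L1 miss wb→B1 [-]
10: R B7 → L1 miss [-]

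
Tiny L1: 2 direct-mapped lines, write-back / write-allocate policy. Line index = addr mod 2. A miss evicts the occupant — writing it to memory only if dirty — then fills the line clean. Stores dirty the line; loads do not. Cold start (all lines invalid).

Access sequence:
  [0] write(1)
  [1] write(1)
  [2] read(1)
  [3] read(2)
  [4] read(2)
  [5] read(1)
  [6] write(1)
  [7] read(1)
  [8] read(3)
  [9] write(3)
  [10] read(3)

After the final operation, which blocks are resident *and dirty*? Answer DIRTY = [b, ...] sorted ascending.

DIRTY = [3]

0: W B1 → L1 miss [D]
1: W B1 → L1 hit [D]
2: R B1 → L1 hit [D]
3: R B2 → L0 miss [-]
4: R B2 → L0 hit [-]
5: R B1 → L1 hit [D]
6: W B1 → L1 hit [D]
7: R B1 → L1 hit [D]
8: R B3 → L1 miss wb→B1 [-]
9: W B3 → L1 hit [D]
10: R B3 → L1 hit [D]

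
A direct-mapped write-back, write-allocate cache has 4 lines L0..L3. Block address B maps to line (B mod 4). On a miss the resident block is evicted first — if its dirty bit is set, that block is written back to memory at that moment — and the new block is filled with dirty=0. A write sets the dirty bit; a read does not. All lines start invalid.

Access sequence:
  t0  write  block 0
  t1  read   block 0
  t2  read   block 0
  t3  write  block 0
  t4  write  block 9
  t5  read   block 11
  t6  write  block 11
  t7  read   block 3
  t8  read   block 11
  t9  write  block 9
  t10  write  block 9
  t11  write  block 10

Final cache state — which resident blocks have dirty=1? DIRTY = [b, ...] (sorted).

DIRTY = [0, 9, 10]

0: W B0 → L0 miss [D]
1: R B0 → L0 hit [D]
2: R B0 → L0 hit [D]
3: W B0 → L0 hit [D]
4: W B9 → L1 miss [D]
5: R B11 → L3 miss [-]
6: W B11 → L3 hit [D]
7: R B3 → L3 miss wb→B11 [-]
8: R B11 → L3 miss [-]
9: W B9 → L1 hit [D]
10: W B9 → L1 hit [D]
11: W B10 → L2 miss [D]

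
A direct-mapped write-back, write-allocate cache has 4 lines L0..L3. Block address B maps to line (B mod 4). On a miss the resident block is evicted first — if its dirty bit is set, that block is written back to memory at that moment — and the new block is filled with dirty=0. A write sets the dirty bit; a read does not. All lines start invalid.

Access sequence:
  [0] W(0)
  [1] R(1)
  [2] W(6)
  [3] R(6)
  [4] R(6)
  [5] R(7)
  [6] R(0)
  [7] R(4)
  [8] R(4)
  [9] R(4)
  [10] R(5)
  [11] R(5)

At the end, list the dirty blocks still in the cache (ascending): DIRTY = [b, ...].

0: W B0 -> L0 miss  d=D]
1: R B1 -> L1 miss  d=-]
2: W B6 -> L2 miss  d=D]
3: R B6 -> L2 hit  d=D]
4: R B6 -> L2 hit  d=D]
5: R B7 -> L3 miss  d=-]
6: R B0 -> L0 hit  d=D]
7: R B4 -> L0 miss wb->B0  d=-]
8: R B4 -> L0 hit  d=-]
9: R B4 -> L0 hit  d=-]
10: R B5 -> L1 miss  d=-]
11: R B5 -> L1 hit  d=-]

DIRTY = [6]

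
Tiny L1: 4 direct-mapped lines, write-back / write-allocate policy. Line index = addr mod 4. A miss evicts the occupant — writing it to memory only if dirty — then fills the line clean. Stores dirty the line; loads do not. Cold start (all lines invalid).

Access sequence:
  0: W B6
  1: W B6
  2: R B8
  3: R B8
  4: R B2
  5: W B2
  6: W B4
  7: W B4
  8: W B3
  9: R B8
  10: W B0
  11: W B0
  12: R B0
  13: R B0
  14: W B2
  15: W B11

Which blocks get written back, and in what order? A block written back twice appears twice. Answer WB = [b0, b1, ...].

WB = [6, 4, 3]

0: W B6 -> L2 miss  d=D]
1: W B6 -> L2 hit  d=D]
2: R B8 -> L0 miss  d=-]
3: R B8 -> L0 hit  d=-]
4: R B2 -> L2 miss wb->B6  d=-]
5: W B2 -> L2 hit  d=D]
6: W B4 -> L0 miss  d=D]
7: W B4 -> L0 hit  d=D]
8: W B3 -> L3 miss  d=D]
9: R B8 -> L0 miss wb->B4  d=-]
10: W B0 -> L0 miss  d=D]
11: W B0 -> L0 hit  d=D]
12: R B0 -> L0 hit  d=D]
13: R B0 -> L0 hit  d=D]
14: W B2 -> L2 hit  d=D]
15: W B11 -> L3 miss wb->B3  d=D]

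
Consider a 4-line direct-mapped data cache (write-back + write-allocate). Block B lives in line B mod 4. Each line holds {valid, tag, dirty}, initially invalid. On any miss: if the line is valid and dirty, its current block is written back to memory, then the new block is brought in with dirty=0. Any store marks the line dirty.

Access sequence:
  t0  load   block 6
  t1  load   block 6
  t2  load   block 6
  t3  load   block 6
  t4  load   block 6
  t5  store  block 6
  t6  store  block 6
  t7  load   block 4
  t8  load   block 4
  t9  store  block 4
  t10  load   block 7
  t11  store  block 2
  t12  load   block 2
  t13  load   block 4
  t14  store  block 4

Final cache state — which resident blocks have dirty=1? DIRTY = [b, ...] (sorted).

DIRTY = [2, 4]

0: R B6 -> L2 miss  d=-]
1: R B6 -> L2 hit  d=-]
2: R B6 -> L2 hit  d=-]
3: R B6 -> L2 hit  d=-]
4: R B6 -> L2 hit  d=-]
5: W B6 -> L2 hit  d=D]
6: W B6 -> L2 hit  d=D]
7: R B4 -> L0 miss  d=-]
8: R B4 -> L0 hit  d=-]
9: W B4 -> L0 hit  d=D]
10: R B7 -> L3 miss  d=-]
11: W B2 -> L2 miss wb->B6  d=D]
12: R B2 -> L2 hit  d=D]
13: R B4 -> L0 hit  d=D]
14: W B4 -> L0 hit  d=D]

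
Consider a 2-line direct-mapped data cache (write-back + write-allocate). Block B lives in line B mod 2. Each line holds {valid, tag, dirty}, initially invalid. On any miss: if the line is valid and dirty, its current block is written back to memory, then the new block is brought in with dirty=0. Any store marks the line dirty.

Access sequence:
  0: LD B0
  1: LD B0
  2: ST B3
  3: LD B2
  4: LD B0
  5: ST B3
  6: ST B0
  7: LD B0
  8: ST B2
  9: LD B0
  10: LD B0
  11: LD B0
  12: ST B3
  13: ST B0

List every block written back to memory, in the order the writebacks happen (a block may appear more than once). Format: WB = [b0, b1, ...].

  0 | R B0 → L0 miss [-]
  1 | R B0 → L0 hit [-]
  2 | W B3 → L1 miss [D]
  3 | R B2 → L0 miss [-]
  4 | R B0 → L0 miss [-]
  5 | W B3 → L1 hit [D]
  6 | W B0 → L0 hit [D]
  7 | R B0 → L0 hit [D]
  8 | W B2 → L0 miss wb→B0 [D]
  9 | R B0 → L0 miss wb→B2 [-]
  10 | R B0 → L0 hit [-]
  11 | R B0 → L0 hit [-]
  12 | W B3 → L1 hit [D]
  13 | W B0 → L0 hit [D]

WB = [0, 2]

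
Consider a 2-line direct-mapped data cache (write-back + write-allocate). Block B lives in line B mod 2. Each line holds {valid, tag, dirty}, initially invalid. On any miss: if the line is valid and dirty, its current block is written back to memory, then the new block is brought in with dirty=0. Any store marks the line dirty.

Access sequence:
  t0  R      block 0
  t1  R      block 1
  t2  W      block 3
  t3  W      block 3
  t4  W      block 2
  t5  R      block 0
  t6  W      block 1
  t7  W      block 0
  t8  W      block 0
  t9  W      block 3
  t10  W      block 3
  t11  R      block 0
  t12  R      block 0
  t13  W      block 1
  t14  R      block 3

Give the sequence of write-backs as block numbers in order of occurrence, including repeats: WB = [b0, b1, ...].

WB = [2, 3, 1, 3, 1]

0: R B0 -> L0 miss  d=-]
1: R B1 -> L1 miss  d=-]
2: W B3 -> L1 miss  d=D]
3: W B3 -> L1 hit  d=D]
4: W B2 -> L0 miss  d=D]
5: R B0 -> L0 miss wb->B2  d=-]
6: W B1 -> L1 miss wb->B3  d=D]
7: W B0 -> L0 hit  d=D]
8: W B0 -> L0 hit  d=D]
9: W B3 -> L1 miss wb->B1  d=D]
10: W B3 -> L1 hit  d=D]
11: R B0 -> L0 hit  d=D]
12: R B0 -> L0 hit  d=D]
13: W B1 -> L1 miss wb->B3  d=D]
14: R B3 -> L1 miss wb->B1  d=-]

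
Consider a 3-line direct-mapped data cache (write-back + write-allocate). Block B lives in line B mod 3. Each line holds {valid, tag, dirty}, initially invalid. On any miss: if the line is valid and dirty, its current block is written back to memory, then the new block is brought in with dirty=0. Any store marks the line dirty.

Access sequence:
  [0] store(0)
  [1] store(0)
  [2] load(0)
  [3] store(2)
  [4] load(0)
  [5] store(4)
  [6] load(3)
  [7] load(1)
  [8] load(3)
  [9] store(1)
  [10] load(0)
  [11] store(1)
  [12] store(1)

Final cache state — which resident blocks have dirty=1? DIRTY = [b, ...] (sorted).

DIRTY = [1, 2]

  0 | W B0 → L0 miss [D]
  1 | W B0 → L0 hit [D]
  2 | R B0 → L0 hit [D]
  3 | W B2 → L2 miss [D]
  4 | R B0 → L0 hit [D]
  5 | W B4 → L1 miss [D]
  6 | R B3 → L0 miss wb→B0 [-]
  7 | R B1 → L1 miss wb→B4 [-]
  8 | R B3 → L0 hit [-]
  9 | W B1 → L1 hit [D]
  10 | R B0 → L0 miss [-]
  11 | W B1 → L1 hit [D]
  12 | W B1 → L1 hit [D]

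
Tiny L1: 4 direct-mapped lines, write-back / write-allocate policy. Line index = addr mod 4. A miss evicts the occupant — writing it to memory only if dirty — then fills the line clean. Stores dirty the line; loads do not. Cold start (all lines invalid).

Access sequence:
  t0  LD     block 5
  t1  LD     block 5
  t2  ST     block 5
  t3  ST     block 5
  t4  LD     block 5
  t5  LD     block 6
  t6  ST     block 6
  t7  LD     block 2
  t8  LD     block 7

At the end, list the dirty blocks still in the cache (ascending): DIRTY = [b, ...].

DIRTY = [5]

0: R B5 -> L1 miss  d=-]
1: R B5 -> L1 hit  d=-]
2: W B5 -> L1 hit  d=D]
3: W B5 -> L1 hit  d=D]
4: R B5 -> L1 hit  d=D]
5: R B6 -> L2 miss  d=-]
6: W B6 -> L2 hit  d=D]
7: R B2 -> L2 miss wb->B6  d=-]
8: R B7 -> L3 miss  d=-]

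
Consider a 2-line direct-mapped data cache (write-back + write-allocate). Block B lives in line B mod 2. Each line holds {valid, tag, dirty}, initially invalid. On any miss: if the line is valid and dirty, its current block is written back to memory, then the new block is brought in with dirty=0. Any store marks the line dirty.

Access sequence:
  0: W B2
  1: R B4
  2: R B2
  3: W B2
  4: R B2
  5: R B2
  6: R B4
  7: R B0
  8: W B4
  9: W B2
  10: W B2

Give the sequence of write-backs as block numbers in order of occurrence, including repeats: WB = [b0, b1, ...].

WB = [2, 2, 4]

0: W B2 → L0 miss [D]
1: R B4 → L0 miss wb→B2 [-]
2: R B2 → L0 miss [-]
3: W B2 → L0 hit [D]
4: R B2 → L0 hit [D]
5: R B2 → L0 hit [D]
6: R B4 → L0 miss wb→B2 [-]
7: R B0 → L0 miss [-]
8: W B4 → L0 miss [D]
9: W B2 → L0 miss wb→B4 [D]
10: W B2 → L0 hit [D]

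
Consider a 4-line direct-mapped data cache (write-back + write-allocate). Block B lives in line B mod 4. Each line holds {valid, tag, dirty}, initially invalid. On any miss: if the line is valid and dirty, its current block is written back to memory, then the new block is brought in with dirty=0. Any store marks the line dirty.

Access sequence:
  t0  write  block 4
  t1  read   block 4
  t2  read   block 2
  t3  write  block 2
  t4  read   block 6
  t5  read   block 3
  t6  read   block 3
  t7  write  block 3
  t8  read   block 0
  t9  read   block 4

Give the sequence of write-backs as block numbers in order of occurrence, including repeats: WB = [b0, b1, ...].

WB = [2, 4]

  0 | W B4 → L0 miss [D]
  1 | R B4 → L0 hit [D]
  2 | R B2 → L2 miss [-]
  3 | W B2 → L2 hit [D]
  4 | R B6 → L2 miss wb→B2 [-]
  5 | R B3 → L3 miss [-]
  6 | R B3 → L3 hit [-]
  7 | W B3 → L3 hit [D]
  8 | R B0 → L0 miss wb→B4 [-]
  9 | R B4 → L0 miss [-]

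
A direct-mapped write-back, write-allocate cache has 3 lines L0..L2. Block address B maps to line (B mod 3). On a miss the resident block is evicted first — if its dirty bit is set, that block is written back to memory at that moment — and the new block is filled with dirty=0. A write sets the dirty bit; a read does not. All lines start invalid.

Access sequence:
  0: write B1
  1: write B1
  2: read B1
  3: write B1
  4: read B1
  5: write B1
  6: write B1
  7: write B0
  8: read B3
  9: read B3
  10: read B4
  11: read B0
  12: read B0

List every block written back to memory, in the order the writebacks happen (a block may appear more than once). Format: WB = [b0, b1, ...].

0: W B1 → L1 miss [D]
1: W B1 → L1 hit [D]
2: R B1 → L1 hit [D]
3: W B1 → L1 hit [D]
4: R B1 → L1 hit [D]
5: W B1 → L1 hit [D]
6: W B1 → L1 hit [D]
7: W B0 → L0 miss [D]
8: R B3 → L0 miss wb→B0 [-]
9: R B3 → L0 hit [-]
10: R B4 → L1 miss wb→B1 [-]
11: R B0 → L0 miss [-]
12: R B0 → L0 hit [-]

WB = [0, 1]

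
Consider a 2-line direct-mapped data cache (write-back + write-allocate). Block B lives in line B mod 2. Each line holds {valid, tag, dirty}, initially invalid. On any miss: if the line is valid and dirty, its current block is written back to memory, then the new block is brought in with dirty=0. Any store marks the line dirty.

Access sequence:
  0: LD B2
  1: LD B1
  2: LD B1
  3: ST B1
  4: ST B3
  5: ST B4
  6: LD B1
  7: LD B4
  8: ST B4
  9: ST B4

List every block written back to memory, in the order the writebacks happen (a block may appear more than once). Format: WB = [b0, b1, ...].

0: R B2 -> L0 miss  d=-]
1: R B1 -> L1 miss  d=-]
2: R B1 -> L1 hit  d=-]
3: W B1 -> L1 hit  d=D]
4: W B3 -> L1 miss wb->B1  d=D]
5: W B4 -> L0 miss  d=D]
6: R B1 -> L1 miss wb->B3  d=-]
7: R B4 -> L0 hit  d=D]
8: W B4 -> L0 hit  d=D]
9: W B4 -> L0 hit  d=D]

WB = [1, 3]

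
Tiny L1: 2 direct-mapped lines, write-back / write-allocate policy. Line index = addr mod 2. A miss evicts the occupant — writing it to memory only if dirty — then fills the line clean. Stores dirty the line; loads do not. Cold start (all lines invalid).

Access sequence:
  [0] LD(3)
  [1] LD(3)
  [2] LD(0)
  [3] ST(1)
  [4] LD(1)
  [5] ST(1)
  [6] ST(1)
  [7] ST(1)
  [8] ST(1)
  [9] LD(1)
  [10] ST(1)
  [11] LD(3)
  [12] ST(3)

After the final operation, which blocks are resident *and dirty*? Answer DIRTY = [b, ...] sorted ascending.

  0 | R B3 → L1 miss [-]
  1 | R B3 → L1 hit [-]
  2 | R B0 → L0 miss [-]
  3 | W B1 → L1 miss [D]
  4 | R B1 → L1 hit [D]
  5 | W B1 → L1 hit [D]
  6 | W B1 → L1 hit [D]
  7 | W B1 → L1 hit [D]
  8 | W B1 → L1 hit [D]
  9 | R B1 → L1 hit [D]
  10 | W B1 → L1 hit [D]
  11 | R B3 → L1 miss wb→B1 [-]
  12 | W B3 → L1 hit [D]

DIRTY = [3]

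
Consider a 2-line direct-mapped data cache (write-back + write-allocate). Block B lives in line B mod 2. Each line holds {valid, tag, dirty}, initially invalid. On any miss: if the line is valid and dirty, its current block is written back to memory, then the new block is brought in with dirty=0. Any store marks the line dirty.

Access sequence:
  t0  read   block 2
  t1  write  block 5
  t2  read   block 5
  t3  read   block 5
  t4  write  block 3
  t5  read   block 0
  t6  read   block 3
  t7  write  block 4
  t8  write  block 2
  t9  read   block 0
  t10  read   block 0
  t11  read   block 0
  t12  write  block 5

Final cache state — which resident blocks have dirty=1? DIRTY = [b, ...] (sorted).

0: R B2 -> L0 miss  d=-]
1: W B5 -> L1 miss  d=D]
2: R B5 -> L1 hit  d=D]
3: R B5 -> L1 hit  d=D]
4: W B3 -> L1 miss wb->B5  d=D]
5: R B0 -> L0 miss  d=-]
6: R B3 -> L1 hit  d=D]
7: W B4 -> L0 miss  d=D]
8: W B2 -> L0 miss wb->B4  d=D]
9: R B0 -> L0 miss wb->B2  d=-]
10: R B0 -> L0 hit  d=-]
11: R B0 -> L0 hit  d=-]
12: W B5 -> L1 miss wb->B3  d=D]

DIRTY = [5]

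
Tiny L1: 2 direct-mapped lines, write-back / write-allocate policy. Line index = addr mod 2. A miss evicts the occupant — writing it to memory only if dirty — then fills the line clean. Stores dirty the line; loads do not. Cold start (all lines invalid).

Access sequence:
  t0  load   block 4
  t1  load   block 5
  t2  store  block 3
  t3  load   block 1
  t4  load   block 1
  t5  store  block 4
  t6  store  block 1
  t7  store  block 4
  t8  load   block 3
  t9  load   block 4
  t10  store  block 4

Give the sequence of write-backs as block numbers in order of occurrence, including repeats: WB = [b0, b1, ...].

  0 | R B4 → L0 miss [-]
  1 | R B5 → L1 miss [-]
  2 | W B3 → L1 miss [D]
  3 | R B1 → L1 miss wb→B3 [-]
  4 | R B1 → L1 hit [-]
  5 | W B4 → L0 hit [D]
  6 | W B1 → L1 hit [D]
  7 | W B4 → L0 hit [D]
  8 | R B3 → L1 miss wb→B1 [-]
  9 | R B4 → L0 hit [D]
  10 | W B4 → L0 hit [D]

WB = [3, 1]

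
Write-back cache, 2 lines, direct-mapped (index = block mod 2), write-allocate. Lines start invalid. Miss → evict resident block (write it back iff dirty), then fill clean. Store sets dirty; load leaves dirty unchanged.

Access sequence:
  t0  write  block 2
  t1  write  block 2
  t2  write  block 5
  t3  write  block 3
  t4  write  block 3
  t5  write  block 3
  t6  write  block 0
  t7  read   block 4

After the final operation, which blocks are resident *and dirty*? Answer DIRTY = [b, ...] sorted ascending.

0: W B2 → L0 miss [D]
1: W B2 → L0 hit [D]
2: W B5 → L1 miss [D]
3: W B3 → L1 miss wb→B5 [D]
4: W B3 → L1 hit [D]
5: W B3 → L1 hit [D]
6: W B0 → L0 miss wb→B2 [D]
7: R B4 → L0 miss wb→B0 [-]

DIRTY = [3]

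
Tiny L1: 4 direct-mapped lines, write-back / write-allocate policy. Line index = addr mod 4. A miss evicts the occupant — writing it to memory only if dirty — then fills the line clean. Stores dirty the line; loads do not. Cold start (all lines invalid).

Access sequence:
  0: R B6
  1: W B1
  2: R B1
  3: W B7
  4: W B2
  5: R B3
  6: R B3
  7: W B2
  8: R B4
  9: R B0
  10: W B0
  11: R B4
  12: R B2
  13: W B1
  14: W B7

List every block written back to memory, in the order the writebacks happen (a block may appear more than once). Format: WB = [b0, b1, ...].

0: R B6 → L2 miss [-]
1: W B1 → L1 miss [D]
2: R B1 → L1 hit [D]
3: W B7 → L3 miss [D]
4: W B2 → L2 miss [D]
5: R B3 → L3 miss wb→B7 [-]
6: R B3 → L3 hit [-]
7: W B2 → L2 hit [D]
8: R B4 → L0 miss [-]
9: R B0 → L0 miss [-]
10: W B0 → L0 hit [D]
11: R B4 → L0 miss wb→B0 [-]
12: R B2 → L2 hit [D]
13: W B1 → L1 hit [D]
14: W B7 → L3 miss [D]

WB = [7, 0]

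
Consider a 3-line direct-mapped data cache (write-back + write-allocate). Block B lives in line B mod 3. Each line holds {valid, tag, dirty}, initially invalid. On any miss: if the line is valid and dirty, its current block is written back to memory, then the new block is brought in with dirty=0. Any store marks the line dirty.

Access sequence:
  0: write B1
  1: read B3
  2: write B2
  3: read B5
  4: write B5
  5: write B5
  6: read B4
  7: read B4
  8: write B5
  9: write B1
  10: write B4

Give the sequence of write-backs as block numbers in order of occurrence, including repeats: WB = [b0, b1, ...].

WB = [2, 1, 1]

  0 | W B1 → L1 miss [D]
  1 | R B3 → L0 miss [-]
  2 | W B2 → L2 miss [D]
  3 | R B5 → L2 miss wb→B2 [-]
  4 | W B5 → L2 hit [D]
  5 | W B5 → L2 hit [D]
  6 | R B4 → L1 miss wb→B1 [-]
  7 | R B4 → L1 hit [-]
  8 | W B5 → L2 hit [D]
  9 | W B1 → L1 miss [D]
  10 | W B4 → L1 miss wb→B1 [D]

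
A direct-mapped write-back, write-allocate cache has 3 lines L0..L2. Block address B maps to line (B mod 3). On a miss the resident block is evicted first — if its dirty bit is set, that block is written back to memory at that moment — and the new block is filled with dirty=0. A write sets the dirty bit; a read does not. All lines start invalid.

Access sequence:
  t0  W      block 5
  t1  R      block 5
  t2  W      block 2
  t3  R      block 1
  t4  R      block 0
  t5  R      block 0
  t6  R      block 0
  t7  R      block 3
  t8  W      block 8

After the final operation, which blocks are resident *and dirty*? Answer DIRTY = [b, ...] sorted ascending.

  0 | W B5 → L2 miss [D]
  1 | R B5 → L2 hit [D]
  2 | W B2 → L2 miss wb→B5 [D]
  3 | R B1 → L1 miss [-]
  4 | R B0 → L0 miss [-]
  5 | R B0 → L0 hit [-]
  6 | R B0 → L0 hit [-]
  7 | R B3 → L0 miss [-]
  8 | W B8 → L2 miss wb→B2 [D]

DIRTY = [8]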